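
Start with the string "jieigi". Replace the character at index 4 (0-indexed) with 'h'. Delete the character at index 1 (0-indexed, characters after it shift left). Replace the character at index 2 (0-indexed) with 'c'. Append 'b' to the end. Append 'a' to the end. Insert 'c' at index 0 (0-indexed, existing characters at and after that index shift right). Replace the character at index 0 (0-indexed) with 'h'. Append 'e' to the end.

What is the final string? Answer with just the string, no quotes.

Applying each edit step by step:
Start: "jieigi"
Op 1 (replace idx 4: 'g' -> 'h'): "jieigi" -> "jieihi"
Op 2 (delete idx 1 = 'i'): "jieihi" -> "jeihi"
Op 3 (replace idx 2: 'i' -> 'c'): "jeihi" -> "jechi"
Op 4 (append 'b'): "jechi" -> "jechib"
Op 5 (append 'a'): "jechib" -> "jechiba"
Op 6 (insert 'c' at idx 0): "jechiba" -> "cjechiba"
Op 7 (replace idx 0: 'c' -> 'h'): "cjechiba" -> "hjechiba"
Op 8 (append 'e'): "hjechiba" -> "hjechibae"

Answer: hjechibae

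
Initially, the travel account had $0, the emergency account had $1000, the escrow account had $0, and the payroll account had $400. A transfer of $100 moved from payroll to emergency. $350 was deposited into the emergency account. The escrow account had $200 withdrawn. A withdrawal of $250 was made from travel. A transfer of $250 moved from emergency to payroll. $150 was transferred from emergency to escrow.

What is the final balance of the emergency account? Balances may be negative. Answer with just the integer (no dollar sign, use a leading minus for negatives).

Answer: 1050

Derivation:
Tracking account balances step by step:
Start: travel=0, emergency=1000, escrow=0, payroll=400
Event 1 (transfer 100 payroll -> emergency): payroll: 400 - 100 = 300, emergency: 1000 + 100 = 1100. Balances: travel=0, emergency=1100, escrow=0, payroll=300
Event 2 (deposit 350 to emergency): emergency: 1100 + 350 = 1450. Balances: travel=0, emergency=1450, escrow=0, payroll=300
Event 3 (withdraw 200 from escrow): escrow: 0 - 200 = -200. Balances: travel=0, emergency=1450, escrow=-200, payroll=300
Event 4 (withdraw 250 from travel): travel: 0 - 250 = -250. Balances: travel=-250, emergency=1450, escrow=-200, payroll=300
Event 5 (transfer 250 emergency -> payroll): emergency: 1450 - 250 = 1200, payroll: 300 + 250 = 550. Balances: travel=-250, emergency=1200, escrow=-200, payroll=550
Event 6 (transfer 150 emergency -> escrow): emergency: 1200 - 150 = 1050, escrow: -200 + 150 = -50. Balances: travel=-250, emergency=1050, escrow=-50, payroll=550

Final balance of emergency: 1050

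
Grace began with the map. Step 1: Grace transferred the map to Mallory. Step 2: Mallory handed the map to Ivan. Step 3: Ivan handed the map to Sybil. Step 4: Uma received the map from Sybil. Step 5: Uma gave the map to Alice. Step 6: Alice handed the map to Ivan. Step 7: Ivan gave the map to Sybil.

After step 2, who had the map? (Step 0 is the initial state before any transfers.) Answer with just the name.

Tracking the map holder through step 2:
After step 0 (start): Grace
After step 1: Mallory
After step 2: Ivan

At step 2, the holder is Ivan.

Answer: Ivan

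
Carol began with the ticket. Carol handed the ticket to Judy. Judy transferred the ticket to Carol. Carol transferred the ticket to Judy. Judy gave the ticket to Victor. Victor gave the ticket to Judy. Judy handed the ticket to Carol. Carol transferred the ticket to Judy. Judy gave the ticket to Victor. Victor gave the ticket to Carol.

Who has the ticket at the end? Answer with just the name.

Answer: Carol

Derivation:
Tracking the ticket through each event:
Start: Carol has the ticket.
After event 1: Judy has the ticket.
After event 2: Carol has the ticket.
After event 3: Judy has the ticket.
After event 4: Victor has the ticket.
After event 5: Judy has the ticket.
After event 6: Carol has the ticket.
After event 7: Judy has the ticket.
After event 8: Victor has the ticket.
After event 9: Carol has the ticket.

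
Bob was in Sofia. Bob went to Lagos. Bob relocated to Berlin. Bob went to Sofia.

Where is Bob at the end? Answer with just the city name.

Tracking Bob's location:
Start: Bob is in Sofia.
After move 1: Sofia -> Lagos. Bob is in Lagos.
After move 2: Lagos -> Berlin. Bob is in Berlin.
After move 3: Berlin -> Sofia. Bob is in Sofia.

Answer: Sofia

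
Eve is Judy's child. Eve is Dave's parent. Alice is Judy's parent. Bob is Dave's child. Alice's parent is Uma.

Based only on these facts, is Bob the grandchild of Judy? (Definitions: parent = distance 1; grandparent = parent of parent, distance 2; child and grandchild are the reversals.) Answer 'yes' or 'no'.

Answer: no

Derivation:
Reconstructing the parent chain from the given facts:
  Uma -> Alice -> Judy -> Eve -> Dave -> Bob
(each arrow means 'parent of the next')
Positions in the chain (0 = top):
  position of Uma: 0
  position of Alice: 1
  position of Judy: 2
  position of Eve: 3
  position of Dave: 4
  position of Bob: 5

Bob is at position 5, Judy is at position 2; signed distance (j - i) = -3.
'grandchild' requires j - i = -2. Actual distance is -3, so the relation does NOT hold.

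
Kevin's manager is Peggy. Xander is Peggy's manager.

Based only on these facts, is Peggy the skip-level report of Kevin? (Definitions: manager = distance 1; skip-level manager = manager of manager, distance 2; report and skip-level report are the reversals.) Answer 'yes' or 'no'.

Answer: no

Derivation:
Reconstructing the manager chain from the given facts:
  Xander -> Peggy -> Kevin
(each arrow means 'manager of the next')
Positions in the chain (0 = top):
  position of Xander: 0
  position of Peggy: 1
  position of Kevin: 2

Peggy is at position 1, Kevin is at position 2; signed distance (j - i) = 1.
'skip-level report' requires j - i = -2. Actual distance is 1, so the relation does NOT hold.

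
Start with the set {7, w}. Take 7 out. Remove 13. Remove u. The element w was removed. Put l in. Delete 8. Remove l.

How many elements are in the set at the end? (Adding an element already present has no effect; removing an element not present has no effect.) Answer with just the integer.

Tracking the set through each operation:
Start: {7, w}
Event 1 (remove 7): removed. Set: {w}
Event 2 (remove 13): not present, no change. Set: {w}
Event 3 (remove u): not present, no change. Set: {w}
Event 4 (remove w): removed. Set: {}
Event 5 (add l): added. Set: {l}
Event 6 (remove 8): not present, no change. Set: {l}
Event 7 (remove l): removed. Set: {}

Final set: {} (size 0)

Answer: 0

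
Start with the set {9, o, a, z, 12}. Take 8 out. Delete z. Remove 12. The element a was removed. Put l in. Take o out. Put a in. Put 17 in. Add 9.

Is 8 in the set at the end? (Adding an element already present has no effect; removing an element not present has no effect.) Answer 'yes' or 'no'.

Tracking the set through each operation:
Start: {12, 9, a, o, z}
Event 1 (remove 8): not present, no change. Set: {12, 9, a, o, z}
Event 2 (remove z): removed. Set: {12, 9, a, o}
Event 3 (remove 12): removed. Set: {9, a, o}
Event 4 (remove a): removed. Set: {9, o}
Event 5 (add l): added. Set: {9, l, o}
Event 6 (remove o): removed. Set: {9, l}
Event 7 (add a): added. Set: {9, a, l}
Event 8 (add 17): added. Set: {17, 9, a, l}
Event 9 (add 9): already present, no change. Set: {17, 9, a, l}

Final set: {17, 9, a, l} (size 4)
8 is NOT in the final set.

Answer: no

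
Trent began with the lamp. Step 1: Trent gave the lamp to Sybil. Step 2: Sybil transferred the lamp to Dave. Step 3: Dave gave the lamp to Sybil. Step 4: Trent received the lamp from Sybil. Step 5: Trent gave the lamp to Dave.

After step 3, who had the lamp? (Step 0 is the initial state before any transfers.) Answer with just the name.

Answer: Sybil

Derivation:
Tracking the lamp holder through step 3:
After step 0 (start): Trent
After step 1: Sybil
After step 2: Dave
After step 3: Sybil

At step 3, the holder is Sybil.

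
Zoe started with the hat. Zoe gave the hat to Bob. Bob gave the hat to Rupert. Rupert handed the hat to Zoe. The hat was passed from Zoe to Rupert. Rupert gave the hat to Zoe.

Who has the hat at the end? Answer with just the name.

Answer: Zoe

Derivation:
Tracking the hat through each event:
Start: Zoe has the hat.
After event 1: Bob has the hat.
After event 2: Rupert has the hat.
After event 3: Zoe has the hat.
After event 4: Rupert has the hat.
After event 5: Zoe has the hat.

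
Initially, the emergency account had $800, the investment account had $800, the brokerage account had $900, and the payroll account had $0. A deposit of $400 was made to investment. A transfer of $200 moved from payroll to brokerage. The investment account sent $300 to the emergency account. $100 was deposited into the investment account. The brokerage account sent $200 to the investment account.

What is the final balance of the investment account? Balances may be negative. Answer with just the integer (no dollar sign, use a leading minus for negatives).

Tracking account balances step by step:
Start: emergency=800, investment=800, brokerage=900, payroll=0
Event 1 (deposit 400 to investment): investment: 800 + 400 = 1200. Balances: emergency=800, investment=1200, brokerage=900, payroll=0
Event 2 (transfer 200 payroll -> brokerage): payroll: 0 - 200 = -200, brokerage: 900 + 200 = 1100. Balances: emergency=800, investment=1200, brokerage=1100, payroll=-200
Event 3 (transfer 300 investment -> emergency): investment: 1200 - 300 = 900, emergency: 800 + 300 = 1100. Balances: emergency=1100, investment=900, brokerage=1100, payroll=-200
Event 4 (deposit 100 to investment): investment: 900 + 100 = 1000. Balances: emergency=1100, investment=1000, brokerage=1100, payroll=-200
Event 5 (transfer 200 brokerage -> investment): brokerage: 1100 - 200 = 900, investment: 1000 + 200 = 1200. Balances: emergency=1100, investment=1200, brokerage=900, payroll=-200

Final balance of investment: 1200

Answer: 1200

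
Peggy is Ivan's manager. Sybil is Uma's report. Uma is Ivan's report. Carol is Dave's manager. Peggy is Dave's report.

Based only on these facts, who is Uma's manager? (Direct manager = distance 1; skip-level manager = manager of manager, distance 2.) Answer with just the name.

Answer: Ivan

Derivation:
Reconstructing the manager chain from the given facts:
  Carol -> Dave -> Peggy -> Ivan -> Uma -> Sybil
(each arrow means 'manager of the next')
Positions in the chain (0 = top):
  position of Carol: 0
  position of Dave: 1
  position of Peggy: 2
  position of Ivan: 3
  position of Uma: 4
  position of Sybil: 5

Uma is at position 4; the manager is 1 step up the chain, i.e. position 3: Ivan.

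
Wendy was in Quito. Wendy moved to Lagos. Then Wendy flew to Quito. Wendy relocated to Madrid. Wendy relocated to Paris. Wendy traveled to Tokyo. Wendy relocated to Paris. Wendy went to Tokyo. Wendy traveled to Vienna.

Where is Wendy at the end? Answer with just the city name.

Tracking Wendy's location:
Start: Wendy is in Quito.
After move 1: Quito -> Lagos. Wendy is in Lagos.
After move 2: Lagos -> Quito. Wendy is in Quito.
After move 3: Quito -> Madrid. Wendy is in Madrid.
After move 4: Madrid -> Paris. Wendy is in Paris.
After move 5: Paris -> Tokyo. Wendy is in Tokyo.
After move 6: Tokyo -> Paris. Wendy is in Paris.
After move 7: Paris -> Tokyo. Wendy is in Tokyo.
After move 8: Tokyo -> Vienna. Wendy is in Vienna.

Answer: Vienna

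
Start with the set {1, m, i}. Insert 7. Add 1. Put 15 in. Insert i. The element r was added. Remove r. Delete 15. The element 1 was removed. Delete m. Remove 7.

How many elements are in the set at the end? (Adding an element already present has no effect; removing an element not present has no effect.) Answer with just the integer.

Tracking the set through each operation:
Start: {1, i, m}
Event 1 (add 7): added. Set: {1, 7, i, m}
Event 2 (add 1): already present, no change. Set: {1, 7, i, m}
Event 3 (add 15): added. Set: {1, 15, 7, i, m}
Event 4 (add i): already present, no change. Set: {1, 15, 7, i, m}
Event 5 (add r): added. Set: {1, 15, 7, i, m, r}
Event 6 (remove r): removed. Set: {1, 15, 7, i, m}
Event 7 (remove 15): removed. Set: {1, 7, i, m}
Event 8 (remove 1): removed. Set: {7, i, m}
Event 9 (remove m): removed. Set: {7, i}
Event 10 (remove 7): removed. Set: {i}

Final set: {i} (size 1)

Answer: 1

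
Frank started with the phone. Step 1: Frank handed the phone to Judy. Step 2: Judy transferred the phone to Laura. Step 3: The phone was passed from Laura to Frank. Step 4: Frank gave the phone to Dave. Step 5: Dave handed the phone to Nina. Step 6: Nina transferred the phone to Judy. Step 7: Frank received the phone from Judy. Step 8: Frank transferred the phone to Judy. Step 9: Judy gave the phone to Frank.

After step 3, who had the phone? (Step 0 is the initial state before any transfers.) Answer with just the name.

Tracking the phone holder through step 3:
After step 0 (start): Frank
After step 1: Judy
After step 2: Laura
After step 3: Frank

At step 3, the holder is Frank.

Answer: Frank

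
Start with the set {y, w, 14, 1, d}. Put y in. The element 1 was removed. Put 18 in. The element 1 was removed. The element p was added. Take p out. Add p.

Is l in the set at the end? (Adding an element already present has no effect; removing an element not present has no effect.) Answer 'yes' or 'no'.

Answer: no

Derivation:
Tracking the set through each operation:
Start: {1, 14, d, w, y}
Event 1 (add y): already present, no change. Set: {1, 14, d, w, y}
Event 2 (remove 1): removed. Set: {14, d, w, y}
Event 3 (add 18): added. Set: {14, 18, d, w, y}
Event 4 (remove 1): not present, no change. Set: {14, 18, d, w, y}
Event 5 (add p): added. Set: {14, 18, d, p, w, y}
Event 6 (remove p): removed. Set: {14, 18, d, w, y}
Event 7 (add p): added. Set: {14, 18, d, p, w, y}

Final set: {14, 18, d, p, w, y} (size 6)
l is NOT in the final set.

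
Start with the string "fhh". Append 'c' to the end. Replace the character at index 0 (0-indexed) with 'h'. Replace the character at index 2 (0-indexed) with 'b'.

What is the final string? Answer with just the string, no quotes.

Answer: hhbc

Derivation:
Applying each edit step by step:
Start: "fhh"
Op 1 (append 'c'): "fhh" -> "fhhc"
Op 2 (replace idx 0: 'f' -> 'h'): "fhhc" -> "hhhc"
Op 3 (replace idx 2: 'h' -> 'b'): "hhhc" -> "hhbc"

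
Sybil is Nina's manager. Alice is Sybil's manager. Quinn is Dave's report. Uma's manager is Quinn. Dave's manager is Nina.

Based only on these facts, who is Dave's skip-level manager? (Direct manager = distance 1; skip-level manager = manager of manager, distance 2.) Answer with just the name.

Reconstructing the manager chain from the given facts:
  Alice -> Sybil -> Nina -> Dave -> Quinn -> Uma
(each arrow means 'manager of the next')
Positions in the chain (0 = top):
  position of Alice: 0
  position of Sybil: 1
  position of Nina: 2
  position of Dave: 3
  position of Quinn: 4
  position of Uma: 5

Dave is at position 3; the skip-level manager is 2 steps up the chain, i.e. position 1: Sybil.

Answer: Sybil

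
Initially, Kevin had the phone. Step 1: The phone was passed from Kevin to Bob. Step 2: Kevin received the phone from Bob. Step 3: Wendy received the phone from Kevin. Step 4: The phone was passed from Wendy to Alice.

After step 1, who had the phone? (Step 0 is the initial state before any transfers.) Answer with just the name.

Answer: Bob

Derivation:
Tracking the phone holder through step 1:
After step 0 (start): Kevin
After step 1: Bob

At step 1, the holder is Bob.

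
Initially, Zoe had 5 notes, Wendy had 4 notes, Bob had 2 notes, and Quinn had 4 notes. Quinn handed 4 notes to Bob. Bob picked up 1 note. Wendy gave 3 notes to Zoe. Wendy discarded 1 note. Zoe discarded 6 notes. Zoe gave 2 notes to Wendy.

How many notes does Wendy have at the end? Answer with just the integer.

Answer: 2

Derivation:
Tracking counts step by step:
Start: Zoe=5, Wendy=4, Bob=2, Quinn=4
Event 1 (Quinn -> Bob, 4): Quinn: 4 -> 0, Bob: 2 -> 6. State: Zoe=5, Wendy=4, Bob=6, Quinn=0
Event 2 (Bob +1): Bob: 6 -> 7. State: Zoe=5, Wendy=4, Bob=7, Quinn=0
Event 3 (Wendy -> Zoe, 3): Wendy: 4 -> 1, Zoe: 5 -> 8. State: Zoe=8, Wendy=1, Bob=7, Quinn=0
Event 4 (Wendy -1): Wendy: 1 -> 0. State: Zoe=8, Wendy=0, Bob=7, Quinn=0
Event 5 (Zoe -6): Zoe: 8 -> 2. State: Zoe=2, Wendy=0, Bob=7, Quinn=0
Event 6 (Zoe -> Wendy, 2): Zoe: 2 -> 0, Wendy: 0 -> 2. State: Zoe=0, Wendy=2, Bob=7, Quinn=0

Wendy's final count: 2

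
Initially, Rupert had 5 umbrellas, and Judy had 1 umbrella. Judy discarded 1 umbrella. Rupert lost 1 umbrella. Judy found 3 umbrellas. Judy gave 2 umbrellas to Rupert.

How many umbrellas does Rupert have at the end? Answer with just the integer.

Answer: 6

Derivation:
Tracking counts step by step:
Start: Rupert=5, Judy=1
Event 1 (Judy -1): Judy: 1 -> 0. State: Rupert=5, Judy=0
Event 2 (Rupert -1): Rupert: 5 -> 4. State: Rupert=4, Judy=0
Event 3 (Judy +3): Judy: 0 -> 3. State: Rupert=4, Judy=3
Event 4 (Judy -> Rupert, 2): Judy: 3 -> 1, Rupert: 4 -> 6. State: Rupert=6, Judy=1

Rupert's final count: 6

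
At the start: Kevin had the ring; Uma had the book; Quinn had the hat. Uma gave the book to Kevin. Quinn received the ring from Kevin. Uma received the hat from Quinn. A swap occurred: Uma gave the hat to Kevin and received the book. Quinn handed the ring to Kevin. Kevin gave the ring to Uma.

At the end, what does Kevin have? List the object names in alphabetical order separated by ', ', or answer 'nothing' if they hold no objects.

Answer: hat

Derivation:
Tracking all object holders:
Start: ring:Kevin, book:Uma, hat:Quinn
Event 1 (give book: Uma -> Kevin). State: ring:Kevin, book:Kevin, hat:Quinn
Event 2 (give ring: Kevin -> Quinn). State: ring:Quinn, book:Kevin, hat:Quinn
Event 3 (give hat: Quinn -> Uma). State: ring:Quinn, book:Kevin, hat:Uma
Event 4 (swap hat<->book: now hat:Kevin, book:Uma). State: ring:Quinn, book:Uma, hat:Kevin
Event 5 (give ring: Quinn -> Kevin). State: ring:Kevin, book:Uma, hat:Kevin
Event 6 (give ring: Kevin -> Uma). State: ring:Uma, book:Uma, hat:Kevin

Final state: ring:Uma, book:Uma, hat:Kevin
Kevin holds: hat.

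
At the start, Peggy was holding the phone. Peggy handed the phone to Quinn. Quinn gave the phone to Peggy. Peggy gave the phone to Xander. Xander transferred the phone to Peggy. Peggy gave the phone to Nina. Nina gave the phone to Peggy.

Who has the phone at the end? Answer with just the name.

Tracking the phone through each event:
Start: Peggy has the phone.
After event 1: Quinn has the phone.
After event 2: Peggy has the phone.
After event 3: Xander has the phone.
After event 4: Peggy has the phone.
After event 5: Nina has the phone.
After event 6: Peggy has the phone.

Answer: Peggy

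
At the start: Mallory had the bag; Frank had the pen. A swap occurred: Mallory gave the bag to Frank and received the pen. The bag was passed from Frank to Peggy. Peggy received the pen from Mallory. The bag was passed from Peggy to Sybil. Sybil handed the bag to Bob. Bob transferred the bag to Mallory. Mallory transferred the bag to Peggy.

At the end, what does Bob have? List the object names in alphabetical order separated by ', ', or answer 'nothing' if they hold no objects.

Answer: nothing

Derivation:
Tracking all object holders:
Start: bag:Mallory, pen:Frank
Event 1 (swap bag<->pen: now bag:Frank, pen:Mallory). State: bag:Frank, pen:Mallory
Event 2 (give bag: Frank -> Peggy). State: bag:Peggy, pen:Mallory
Event 3 (give pen: Mallory -> Peggy). State: bag:Peggy, pen:Peggy
Event 4 (give bag: Peggy -> Sybil). State: bag:Sybil, pen:Peggy
Event 5 (give bag: Sybil -> Bob). State: bag:Bob, pen:Peggy
Event 6 (give bag: Bob -> Mallory). State: bag:Mallory, pen:Peggy
Event 7 (give bag: Mallory -> Peggy). State: bag:Peggy, pen:Peggy

Final state: bag:Peggy, pen:Peggy
Bob holds: (nothing).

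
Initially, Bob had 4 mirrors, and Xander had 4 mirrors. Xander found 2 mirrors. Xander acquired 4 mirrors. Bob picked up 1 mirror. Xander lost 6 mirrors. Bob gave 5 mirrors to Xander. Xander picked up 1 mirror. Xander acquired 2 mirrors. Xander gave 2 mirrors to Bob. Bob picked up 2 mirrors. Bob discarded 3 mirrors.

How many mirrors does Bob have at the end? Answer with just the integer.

Tracking counts step by step:
Start: Bob=4, Xander=4
Event 1 (Xander +2): Xander: 4 -> 6. State: Bob=4, Xander=6
Event 2 (Xander +4): Xander: 6 -> 10. State: Bob=4, Xander=10
Event 3 (Bob +1): Bob: 4 -> 5. State: Bob=5, Xander=10
Event 4 (Xander -6): Xander: 10 -> 4. State: Bob=5, Xander=4
Event 5 (Bob -> Xander, 5): Bob: 5 -> 0, Xander: 4 -> 9. State: Bob=0, Xander=9
Event 6 (Xander +1): Xander: 9 -> 10. State: Bob=0, Xander=10
Event 7 (Xander +2): Xander: 10 -> 12. State: Bob=0, Xander=12
Event 8 (Xander -> Bob, 2): Xander: 12 -> 10, Bob: 0 -> 2. State: Bob=2, Xander=10
Event 9 (Bob +2): Bob: 2 -> 4. State: Bob=4, Xander=10
Event 10 (Bob -3): Bob: 4 -> 1. State: Bob=1, Xander=10

Bob's final count: 1

Answer: 1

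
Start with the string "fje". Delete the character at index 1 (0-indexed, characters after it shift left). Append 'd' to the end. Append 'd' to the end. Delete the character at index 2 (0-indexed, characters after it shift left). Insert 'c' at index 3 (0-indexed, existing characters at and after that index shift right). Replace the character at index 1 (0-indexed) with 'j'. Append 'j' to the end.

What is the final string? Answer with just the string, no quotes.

Applying each edit step by step:
Start: "fje"
Op 1 (delete idx 1 = 'j'): "fje" -> "fe"
Op 2 (append 'd'): "fe" -> "fed"
Op 3 (append 'd'): "fed" -> "fedd"
Op 4 (delete idx 2 = 'd'): "fedd" -> "fed"
Op 5 (insert 'c' at idx 3): "fed" -> "fedc"
Op 6 (replace idx 1: 'e' -> 'j'): "fedc" -> "fjdc"
Op 7 (append 'j'): "fjdc" -> "fjdcj"

Answer: fjdcj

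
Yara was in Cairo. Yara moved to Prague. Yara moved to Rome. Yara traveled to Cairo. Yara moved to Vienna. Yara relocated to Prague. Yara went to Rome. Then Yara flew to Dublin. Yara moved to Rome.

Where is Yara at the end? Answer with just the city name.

Answer: Rome

Derivation:
Tracking Yara's location:
Start: Yara is in Cairo.
After move 1: Cairo -> Prague. Yara is in Prague.
After move 2: Prague -> Rome. Yara is in Rome.
After move 3: Rome -> Cairo. Yara is in Cairo.
After move 4: Cairo -> Vienna. Yara is in Vienna.
After move 5: Vienna -> Prague. Yara is in Prague.
After move 6: Prague -> Rome. Yara is in Rome.
After move 7: Rome -> Dublin. Yara is in Dublin.
After move 8: Dublin -> Rome. Yara is in Rome.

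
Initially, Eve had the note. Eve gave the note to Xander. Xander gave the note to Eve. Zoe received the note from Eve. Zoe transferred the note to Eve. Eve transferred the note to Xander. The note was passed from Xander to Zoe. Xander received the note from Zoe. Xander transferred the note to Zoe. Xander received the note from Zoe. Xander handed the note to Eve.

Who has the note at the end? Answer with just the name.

Tracking the note through each event:
Start: Eve has the note.
After event 1: Xander has the note.
After event 2: Eve has the note.
After event 3: Zoe has the note.
After event 4: Eve has the note.
After event 5: Xander has the note.
After event 6: Zoe has the note.
After event 7: Xander has the note.
After event 8: Zoe has the note.
After event 9: Xander has the note.
After event 10: Eve has the note.

Answer: Eve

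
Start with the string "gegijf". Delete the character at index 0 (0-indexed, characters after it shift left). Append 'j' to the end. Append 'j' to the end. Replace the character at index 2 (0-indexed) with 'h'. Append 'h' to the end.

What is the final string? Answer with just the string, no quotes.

Answer: eghjfjjh

Derivation:
Applying each edit step by step:
Start: "gegijf"
Op 1 (delete idx 0 = 'g'): "gegijf" -> "egijf"
Op 2 (append 'j'): "egijf" -> "egijfj"
Op 3 (append 'j'): "egijfj" -> "egijfjj"
Op 4 (replace idx 2: 'i' -> 'h'): "egijfjj" -> "eghjfjj"
Op 5 (append 'h'): "eghjfjj" -> "eghjfjjh"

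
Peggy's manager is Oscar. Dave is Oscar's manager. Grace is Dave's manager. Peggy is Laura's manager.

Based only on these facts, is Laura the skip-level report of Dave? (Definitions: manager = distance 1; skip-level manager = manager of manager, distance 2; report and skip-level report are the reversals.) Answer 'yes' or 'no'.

Reconstructing the manager chain from the given facts:
  Grace -> Dave -> Oscar -> Peggy -> Laura
(each arrow means 'manager of the next')
Positions in the chain (0 = top):
  position of Grace: 0
  position of Dave: 1
  position of Oscar: 2
  position of Peggy: 3
  position of Laura: 4

Laura is at position 4, Dave is at position 1; signed distance (j - i) = -3.
'skip-level report' requires j - i = -2. Actual distance is -3, so the relation does NOT hold.

Answer: no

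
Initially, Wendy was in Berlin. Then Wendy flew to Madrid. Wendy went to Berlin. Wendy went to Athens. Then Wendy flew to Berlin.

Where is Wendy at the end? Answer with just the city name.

Answer: Berlin

Derivation:
Tracking Wendy's location:
Start: Wendy is in Berlin.
After move 1: Berlin -> Madrid. Wendy is in Madrid.
After move 2: Madrid -> Berlin. Wendy is in Berlin.
After move 3: Berlin -> Athens. Wendy is in Athens.
After move 4: Athens -> Berlin. Wendy is in Berlin.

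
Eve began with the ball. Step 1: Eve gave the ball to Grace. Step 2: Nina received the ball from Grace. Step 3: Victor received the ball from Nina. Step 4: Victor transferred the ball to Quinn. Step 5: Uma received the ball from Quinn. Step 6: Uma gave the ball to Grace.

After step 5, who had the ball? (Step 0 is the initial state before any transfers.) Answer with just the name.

Tracking the ball holder through step 5:
After step 0 (start): Eve
After step 1: Grace
After step 2: Nina
After step 3: Victor
After step 4: Quinn
After step 5: Uma

At step 5, the holder is Uma.

Answer: Uma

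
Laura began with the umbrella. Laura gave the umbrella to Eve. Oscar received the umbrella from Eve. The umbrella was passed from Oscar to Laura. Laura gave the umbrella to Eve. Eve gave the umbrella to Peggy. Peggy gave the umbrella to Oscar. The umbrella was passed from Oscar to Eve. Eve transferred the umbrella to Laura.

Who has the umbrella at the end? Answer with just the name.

Tracking the umbrella through each event:
Start: Laura has the umbrella.
After event 1: Eve has the umbrella.
After event 2: Oscar has the umbrella.
After event 3: Laura has the umbrella.
After event 4: Eve has the umbrella.
After event 5: Peggy has the umbrella.
After event 6: Oscar has the umbrella.
After event 7: Eve has the umbrella.
After event 8: Laura has the umbrella.

Answer: Laura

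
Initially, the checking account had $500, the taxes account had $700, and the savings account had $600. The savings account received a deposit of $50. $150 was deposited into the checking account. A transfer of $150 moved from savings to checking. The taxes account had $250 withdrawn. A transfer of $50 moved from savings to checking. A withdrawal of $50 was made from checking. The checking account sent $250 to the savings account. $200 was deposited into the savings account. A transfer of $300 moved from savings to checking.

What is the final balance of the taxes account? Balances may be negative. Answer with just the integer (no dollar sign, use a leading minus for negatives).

Tracking account balances step by step:
Start: checking=500, taxes=700, savings=600
Event 1 (deposit 50 to savings): savings: 600 + 50 = 650. Balances: checking=500, taxes=700, savings=650
Event 2 (deposit 150 to checking): checking: 500 + 150 = 650. Balances: checking=650, taxes=700, savings=650
Event 3 (transfer 150 savings -> checking): savings: 650 - 150 = 500, checking: 650 + 150 = 800. Balances: checking=800, taxes=700, savings=500
Event 4 (withdraw 250 from taxes): taxes: 700 - 250 = 450. Balances: checking=800, taxes=450, savings=500
Event 5 (transfer 50 savings -> checking): savings: 500 - 50 = 450, checking: 800 + 50 = 850. Balances: checking=850, taxes=450, savings=450
Event 6 (withdraw 50 from checking): checking: 850 - 50 = 800. Balances: checking=800, taxes=450, savings=450
Event 7 (transfer 250 checking -> savings): checking: 800 - 250 = 550, savings: 450 + 250 = 700. Balances: checking=550, taxes=450, savings=700
Event 8 (deposit 200 to savings): savings: 700 + 200 = 900. Balances: checking=550, taxes=450, savings=900
Event 9 (transfer 300 savings -> checking): savings: 900 - 300 = 600, checking: 550 + 300 = 850. Balances: checking=850, taxes=450, savings=600

Final balance of taxes: 450

Answer: 450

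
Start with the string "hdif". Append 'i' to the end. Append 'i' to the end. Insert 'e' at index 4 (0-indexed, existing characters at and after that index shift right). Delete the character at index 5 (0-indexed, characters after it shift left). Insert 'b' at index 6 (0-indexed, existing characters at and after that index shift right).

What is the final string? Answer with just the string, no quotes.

Applying each edit step by step:
Start: "hdif"
Op 1 (append 'i'): "hdif" -> "hdifi"
Op 2 (append 'i'): "hdifi" -> "hdifii"
Op 3 (insert 'e' at idx 4): "hdifii" -> "hdifeii"
Op 4 (delete idx 5 = 'i'): "hdifeii" -> "hdifei"
Op 5 (insert 'b' at idx 6): "hdifei" -> "hdifeib"

Answer: hdifeib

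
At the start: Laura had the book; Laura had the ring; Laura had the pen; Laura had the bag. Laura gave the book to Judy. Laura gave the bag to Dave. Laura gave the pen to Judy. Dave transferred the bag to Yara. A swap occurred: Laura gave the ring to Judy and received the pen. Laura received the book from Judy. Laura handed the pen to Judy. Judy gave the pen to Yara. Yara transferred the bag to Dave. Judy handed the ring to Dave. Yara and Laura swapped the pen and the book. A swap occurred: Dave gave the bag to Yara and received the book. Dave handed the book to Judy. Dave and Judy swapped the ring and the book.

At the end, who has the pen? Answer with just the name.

Answer: Laura

Derivation:
Tracking all object holders:
Start: book:Laura, ring:Laura, pen:Laura, bag:Laura
Event 1 (give book: Laura -> Judy). State: book:Judy, ring:Laura, pen:Laura, bag:Laura
Event 2 (give bag: Laura -> Dave). State: book:Judy, ring:Laura, pen:Laura, bag:Dave
Event 3 (give pen: Laura -> Judy). State: book:Judy, ring:Laura, pen:Judy, bag:Dave
Event 4 (give bag: Dave -> Yara). State: book:Judy, ring:Laura, pen:Judy, bag:Yara
Event 5 (swap ring<->pen: now ring:Judy, pen:Laura). State: book:Judy, ring:Judy, pen:Laura, bag:Yara
Event 6 (give book: Judy -> Laura). State: book:Laura, ring:Judy, pen:Laura, bag:Yara
Event 7 (give pen: Laura -> Judy). State: book:Laura, ring:Judy, pen:Judy, bag:Yara
Event 8 (give pen: Judy -> Yara). State: book:Laura, ring:Judy, pen:Yara, bag:Yara
Event 9 (give bag: Yara -> Dave). State: book:Laura, ring:Judy, pen:Yara, bag:Dave
Event 10 (give ring: Judy -> Dave). State: book:Laura, ring:Dave, pen:Yara, bag:Dave
Event 11 (swap pen<->book: now pen:Laura, book:Yara). State: book:Yara, ring:Dave, pen:Laura, bag:Dave
Event 12 (swap bag<->book: now bag:Yara, book:Dave). State: book:Dave, ring:Dave, pen:Laura, bag:Yara
Event 13 (give book: Dave -> Judy). State: book:Judy, ring:Dave, pen:Laura, bag:Yara
Event 14 (swap ring<->book: now ring:Judy, book:Dave). State: book:Dave, ring:Judy, pen:Laura, bag:Yara

Final state: book:Dave, ring:Judy, pen:Laura, bag:Yara
The pen is held by Laura.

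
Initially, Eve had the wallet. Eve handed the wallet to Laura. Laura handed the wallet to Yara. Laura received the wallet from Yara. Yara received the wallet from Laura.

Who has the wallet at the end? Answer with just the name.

Answer: Yara

Derivation:
Tracking the wallet through each event:
Start: Eve has the wallet.
After event 1: Laura has the wallet.
After event 2: Yara has the wallet.
After event 3: Laura has the wallet.
After event 4: Yara has the wallet.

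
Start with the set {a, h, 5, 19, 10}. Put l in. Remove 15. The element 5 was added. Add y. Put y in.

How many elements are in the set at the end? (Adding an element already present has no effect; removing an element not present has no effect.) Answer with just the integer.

Answer: 7

Derivation:
Tracking the set through each operation:
Start: {10, 19, 5, a, h}
Event 1 (add l): added. Set: {10, 19, 5, a, h, l}
Event 2 (remove 15): not present, no change. Set: {10, 19, 5, a, h, l}
Event 3 (add 5): already present, no change. Set: {10, 19, 5, a, h, l}
Event 4 (add y): added. Set: {10, 19, 5, a, h, l, y}
Event 5 (add y): already present, no change. Set: {10, 19, 5, a, h, l, y}

Final set: {10, 19, 5, a, h, l, y} (size 7)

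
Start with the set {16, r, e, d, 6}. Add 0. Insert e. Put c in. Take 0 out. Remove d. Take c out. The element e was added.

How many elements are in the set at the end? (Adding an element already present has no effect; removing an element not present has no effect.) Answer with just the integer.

Answer: 4

Derivation:
Tracking the set through each operation:
Start: {16, 6, d, e, r}
Event 1 (add 0): added. Set: {0, 16, 6, d, e, r}
Event 2 (add e): already present, no change. Set: {0, 16, 6, d, e, r}
Event 3 (add c): added. Set: {0, 16, 6, c, d, e, r}
Event 4 (remove 0): removed. Set: {16, 6, c, d, e, r}
Event 5 (remove d): removed. Set: {16, 6, c, e, r}
Event 6 (remove c): removed. Set: {16, 6, e, r}
Event 7 (add e): already present, no change. Set: {16, 6, e, r}

Final set: {16, 6, e, r} (size 4)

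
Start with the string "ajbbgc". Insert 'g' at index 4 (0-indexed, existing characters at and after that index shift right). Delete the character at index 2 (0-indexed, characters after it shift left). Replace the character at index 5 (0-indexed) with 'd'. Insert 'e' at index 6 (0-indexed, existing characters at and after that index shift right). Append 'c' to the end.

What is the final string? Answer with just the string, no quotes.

Applying each edit step by step:
Start: "ajbbgc"
Op 1 (insert 'g' at idx 4): "ajbbgc" -> "ajbbggc"
Op 2 (delete idx 2 = 'b'): "ajbbggc" -> "ajbggc"
Op 3 (replace idx 5: 'c' -> 'd'): "ajbggc" -> "ajbggd"
Op 4 (insert 'e' at idx 6): "ajbggd" -> "ajbggde"
Op 5 (append 'c'): "ajbggde" -> "ajbggdec"

Answer: ajbggdec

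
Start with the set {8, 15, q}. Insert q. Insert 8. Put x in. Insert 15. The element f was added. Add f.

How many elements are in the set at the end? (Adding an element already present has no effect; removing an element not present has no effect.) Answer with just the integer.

Answer: 5

Derivation:
Tracking the set through each operation:
Start: {15, 8, q}
Event 1 (add q): already present, no change. Set: {15, 8, q}
Event 2 (add 8): already present, no change. Set: {15, 8, q}
Event 3 (add x): added. Set: {15, 8, q, x}
Event 4 (add 15): already present, no change. Set: {15, 8, q, x}
Event 5 (add f): added. Set: {15, 8, f, q, x}
Event 6 (add f): already present, no change. Set: {15, 8, f, q, x}

Final set: {15, 8, f, q, x} (size 5)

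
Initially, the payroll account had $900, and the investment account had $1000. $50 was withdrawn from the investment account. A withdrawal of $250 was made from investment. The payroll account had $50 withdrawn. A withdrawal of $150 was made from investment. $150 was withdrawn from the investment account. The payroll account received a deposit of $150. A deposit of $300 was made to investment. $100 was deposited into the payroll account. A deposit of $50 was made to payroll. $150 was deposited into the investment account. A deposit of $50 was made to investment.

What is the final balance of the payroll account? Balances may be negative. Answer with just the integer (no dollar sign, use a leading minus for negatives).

Tracking account balances step by step:
Start: payroll=900, investment=1000
Event 1 (withdraw 50 from investment): investment: 1000 - 50 = 950. Balances: payroll=900, investment=950
Event 2 (withdraw 250 from investment): investment: 950 - 250 = 700. Balances: payroll=900, investment=700
Event 3 (withdraw 50 from payroll): payroll: 900 - 50 = 850. Balances: payroll=850, investment=700
Event 4 (withdraw 150 from investment): investment: 700 - 150 = 550. Balances: payroll=850, investment=550
Event 5 (withdraw 150 from investment): investment: 550 - 150 = 400. Balances: payroll=850, investment=400
Event 6 (deposit 150 to payroll): payroll: 850 + 150 = 1000. Balances: payroll=1000, investment=400
Event 7 (deposit 300 to investment): investment: 400 + 300 = 700. Balances: payroll=1000, investment=700
Event 8 (deposit 100 to payroll): payroll: 1000 + 100 = 1100. Balances: payroll=1100, investment=700
Event 9 (deposit 50 to payroll): payroll: 1100 + 50 = 1150. Balances: payroll=1150, investment=700
Event 10 (deposit 150 to investment): investment: 700 + 150 = 850. Balances: payroll=1150, investment=850
Event 11 (deposit 50 to investment): investment: 850 + 50 = 900. Balances: payroll=1150, investment=900

Final balance of payroll: 1150

Answer: 1150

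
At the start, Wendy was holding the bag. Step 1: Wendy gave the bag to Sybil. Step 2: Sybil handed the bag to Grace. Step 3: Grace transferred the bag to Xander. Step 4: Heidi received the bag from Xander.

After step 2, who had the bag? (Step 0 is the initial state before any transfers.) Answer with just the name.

Answer: Grace

Derivation:
Tracking the bag holder through step 2:
After step 0 (start): Wendy
After step 1: Sybil
After step 2: Grace

At step 2, the holder is Grace.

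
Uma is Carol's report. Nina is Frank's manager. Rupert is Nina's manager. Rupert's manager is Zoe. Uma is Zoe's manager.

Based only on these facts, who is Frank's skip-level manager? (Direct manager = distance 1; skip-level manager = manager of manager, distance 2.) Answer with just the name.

Answer: Rupert

Derivation:
Reconstructing the manager chain from the given facts:
  Carol -> Uma -> Zoe -> Rupert -> Nina -> Frank
(each arrow means 'manager of the next')
Positions in the chain (0 = top):
  position of Carol: 0
  position of Uma: 1
  position of Zoe: 2
  position of Rupert: 3
  position of Nina: 4
  position of Frank: 5

Frank is at position 5; the skip-level manager is 2 steps up the chain, i.e. position 3: Rupert.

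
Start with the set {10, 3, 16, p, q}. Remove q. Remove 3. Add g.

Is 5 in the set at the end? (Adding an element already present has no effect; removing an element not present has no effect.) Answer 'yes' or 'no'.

Answer: no

Derivation:
Tracking the set through each operation:
Start: {10, 16, 3, p, q}
Event 1 (remove q): removed. Set: {10, 16, 3, p}
Event 2 (remove 3): removed. Set: {10, 16, p}
Event 3 (add g): added. Set: {10, 16, g, p}

Final set: {10, 16, g, p} (size 4)
5 is NOT in the final set.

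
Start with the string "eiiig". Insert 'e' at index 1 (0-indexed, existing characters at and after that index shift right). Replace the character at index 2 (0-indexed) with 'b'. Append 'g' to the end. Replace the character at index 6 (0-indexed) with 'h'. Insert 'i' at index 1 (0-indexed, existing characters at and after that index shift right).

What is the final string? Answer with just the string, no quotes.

Applying each edit step by step:
Start: "eiiig"
Op 1 (insert 'e' at idx 1): "eiiig" -> "eeiiig"
Op 2 (replace idx 2: 'i' -> 'b'): "eeiiig" -> "eebiig"
Op 3 (append 'g'): "eebiig" -> "eebiigg"
Op 4 (replace idx 6: 'g' -> 'h'): "eebiigg" -> "eebiigh"
Op 5 (insert 'i' at idx 1): "eebiigh" -> "eiebiigh"

Answer: eiebiigh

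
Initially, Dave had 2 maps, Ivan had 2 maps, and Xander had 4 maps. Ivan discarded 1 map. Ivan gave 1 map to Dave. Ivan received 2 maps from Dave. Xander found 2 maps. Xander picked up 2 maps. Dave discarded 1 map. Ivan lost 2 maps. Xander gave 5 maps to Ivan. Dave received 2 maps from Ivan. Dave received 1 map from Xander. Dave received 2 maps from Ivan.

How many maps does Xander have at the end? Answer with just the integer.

Tracking counts step by step:
Start: Dave=2, Ivan=2, Xander=4
Event 1 (Ivan -1): Ivan: 2 -> 1. State: Dave=2, Ivan=1, Xander=4
Event 2 (Ivan -> Dave, 1): Ivan: 1 -> 0, Dave: 2 -> 3. State: Dave=3, Ivan=0, Xander=4
Event 3 (Dave -> Ivan, 2): Dave: 3 -> 1, Ivan: 0 -> 2. State: Dave=1, Ivan=2, Xander=4
Event 4 (Xander +2): Xander: 4 -> 6. State: Dave=1, Ivan=2, Xander=6
Event 5 (Xander +2): Xander: 6 -> 8. State: Dave=1, Ivan=2, Xander=8
Event 6 (Dave -1): Dave: 1 -> 0. State: Dave=0, Ivan=2, Xander=8
Event 7 (Ivan -2): Ivan: 2 -> 0. State: Dave=0, Ivan=0, Xander=8
Event 8 (Xander -> Ivan, 5): Xander: 8 -> 3, Ivan: 0 -> 5. State: Dave=0, Ivan=5, Xander=3
Event 9 (Ivan -> Dave, 2): Ivan: 5 -> 3, Dave: 0 -> 2. State: Dave=2, Ivan=3, Xander=3
Event 10 (Xander -> Dave, 1): Xander: 3 -> 2, Dave: 2 -> 3. State: Dave=3, Ivan=3, Xander=2
Event 11 (Ivan -> Dave, 2): Ivan: 3 -> 1, Dave: 3 -> 5. State: Dave=5, Ivan=1, Xander=2

Xander's final count: 2

Answer: 2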